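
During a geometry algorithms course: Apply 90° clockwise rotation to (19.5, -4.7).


90° CW: (x,y) -> (y, -x)
(19.5,-4.7) -> (-4.7, -19.5)

(-4.7, -19.5)


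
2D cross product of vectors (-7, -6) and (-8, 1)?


u x v = u_x*v_y - u_y*v_x = (-7)*1 - (-6)*(-8)
= (-7) - 48 = -55

-55


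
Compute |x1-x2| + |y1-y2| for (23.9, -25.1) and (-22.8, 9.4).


|23.9-(-22.8)| + |(-25.1)-9.4| = 46.7 + 34.5 = 81.2

81.2


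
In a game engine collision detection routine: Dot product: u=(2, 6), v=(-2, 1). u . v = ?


u . v = u_x*v_x + u_y*v_y = 2*(-2) + 6*1
= (-4) + 6 = 2

2


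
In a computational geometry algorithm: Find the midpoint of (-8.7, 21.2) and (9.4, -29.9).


M = (((-8.7)+9.4)/2, (21.2+(-29.9))/2)
= (0.35, -4.35)

(0.35, -4.35)


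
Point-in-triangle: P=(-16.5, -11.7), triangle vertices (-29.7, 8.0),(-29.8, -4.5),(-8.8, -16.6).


Cross products: AB x AP = 166.97, BC x BP = 9.73, CA x CP = 87.01
All same sign? yes

Yes, inside


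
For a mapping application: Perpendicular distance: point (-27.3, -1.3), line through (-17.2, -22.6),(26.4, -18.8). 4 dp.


|cross product| = 967.06
|line direction| = sqrt(1915.4) = 43.7653
Distance = 967.06/sqrt(1915.4) = 22.0965

22.0965


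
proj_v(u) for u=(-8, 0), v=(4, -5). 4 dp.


u.v = -32, |v| = sqrt(41) = 6.4031
Scalar projection = u.v / |v| = -32 / sqrt(41) = -4.9976

-4.9976


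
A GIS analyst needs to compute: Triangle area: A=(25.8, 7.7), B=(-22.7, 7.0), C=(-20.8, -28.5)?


Area = |x_A(y_B-y_C) + x_B(y_C-y_A) + x_C(y_A-y_B)|/2
= |915.9 + 821.74 + (-14.56)|/2
= 1723.08/2 = 861.54

861.54


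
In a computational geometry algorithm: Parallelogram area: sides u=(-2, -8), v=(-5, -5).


|u x v| = |(-2)*(-5) - (-8)*(-5)|
= |10 - 40| = 30

30


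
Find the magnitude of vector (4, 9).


|u| = sqrt(4^2 + 9^2) = sqrt(97) = 9.8489

9.8489


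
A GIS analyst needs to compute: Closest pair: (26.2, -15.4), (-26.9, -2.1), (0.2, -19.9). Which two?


d(P0,P1) = 54.7403, d(P0,P2) = 26.3865, d(P1,P2) = 32.423
Closest: P0 and P2

Closest pair: (26.2, -15.4) and (0.2, -19.9), distance = 26.3865


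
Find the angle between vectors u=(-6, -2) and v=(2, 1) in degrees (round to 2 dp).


u.v = -14, |u| = sqrt(40) = 6.3246, |v| = sqrt(5) = 2.2361
cos(theta) = u.v/(|u||v|) = -14/sqrt(200) = -0.989949
theta = acos(-0.989949) = 171.87 degrees

171.87 degrees


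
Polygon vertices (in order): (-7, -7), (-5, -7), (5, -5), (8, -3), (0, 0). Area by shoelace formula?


Shoelace sum: ((-7)*(-7) - (-5)*(-7)) + ((-5)*(-5) - 5*(-7)) + (5*(-3) - 8*(-5)) + (8*0 - 0*(-3)) + (0*(-7) - (-7)*0)
= 99
Area = |99|/2 = 49.5

49.5


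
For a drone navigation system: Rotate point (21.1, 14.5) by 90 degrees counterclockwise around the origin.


90° CCW: (x,y) -> (-y, x)
(21.1,14.5) -> (-14.5, 21.1)

(-14.5, 21.1)


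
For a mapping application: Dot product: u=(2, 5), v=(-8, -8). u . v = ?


u . v = u_x*v_x + u_y*v_y = 2*(-8) + 5*(-8)
= (-16) + (-40) = -56

-56


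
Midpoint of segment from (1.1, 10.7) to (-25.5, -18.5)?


M = ((1.1+(-25.5))/2, (10.7+(-18.5))/2)
= (-12.2, -3.9)

(-12.2, -3.9)


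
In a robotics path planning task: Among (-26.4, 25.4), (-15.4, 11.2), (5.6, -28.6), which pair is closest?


d(P0,P1) = 17.9622, d(P0,P2) = 62.7694, d(P1,P2) = 45.0004
Closest: P0 and P1

Closest pair: (-26.4, 25.4) and (-15.4, 11.2), distance = 17.9622


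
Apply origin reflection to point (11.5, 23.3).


Reflection over origin: (x,y) -> (-x,-y)
(11.5, 23.3) -> (-11.5, -23.3)

(-11.5, -23.3)


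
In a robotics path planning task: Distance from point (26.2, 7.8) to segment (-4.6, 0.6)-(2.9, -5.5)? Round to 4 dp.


Project P onto AB: t = 1 (clamped to [0,1])
Closest point on segment: (2.9, -5.5)
Distance: 26.8287

26.8287


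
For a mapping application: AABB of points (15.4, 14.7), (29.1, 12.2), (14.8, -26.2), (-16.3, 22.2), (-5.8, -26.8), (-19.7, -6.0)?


x range: [-19.7, 29.1]
y range: [-26.8, 22.2]
Bounding box: (-19.7,-26.8) to (29.1,22.2)

(-19.7,-26.8) to (29.1,22.2)


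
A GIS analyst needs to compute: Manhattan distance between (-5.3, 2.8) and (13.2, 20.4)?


|(-5.3)-13.2| + |2.8-20.4| = 18.5 + 17.6 = 36.1

36.1


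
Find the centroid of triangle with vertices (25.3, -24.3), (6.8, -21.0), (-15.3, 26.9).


Centroid = ((x_A+x_B+x_C)/3, (y_A+y_B+y_C)/3)
= ((25.3+6.8+(-15.3))/3, ((-24.3)+(-21)+26.9)/3)
= (5.6, -6.1333)

(5.6, -6.1333)


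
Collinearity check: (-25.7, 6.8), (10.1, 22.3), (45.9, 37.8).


Cross product: (10.1-(-25.7))*(37.8-6.8) - (22.3-6.8)*(45.9-(-25.7))
= 0

Yes, collinear


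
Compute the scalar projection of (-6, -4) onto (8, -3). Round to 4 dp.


u.v = -36, |v| = sqrt(73) = 8.544
Scalar projection = u.v / |v| = -36 / sqrt(73) = -4.2135

-4.2135


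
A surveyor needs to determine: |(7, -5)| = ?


|u| = sqrt(7^2 + (-5)^2) = sqrt(74) = 8.6023

8.6023


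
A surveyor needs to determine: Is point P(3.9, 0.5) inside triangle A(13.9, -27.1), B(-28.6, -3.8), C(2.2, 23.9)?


Cross products: AB x AP = -940, BC x BP = -767.81, CA x CP = -187.08
All same sign? yes

Yes, inside


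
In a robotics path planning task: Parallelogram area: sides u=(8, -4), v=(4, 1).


|u x v| = |8*1 - (-4)*4|
= |8 - (-16)| = 24

24


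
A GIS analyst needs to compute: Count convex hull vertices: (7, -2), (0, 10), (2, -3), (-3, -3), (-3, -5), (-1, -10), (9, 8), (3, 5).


Convex hull vertices (CCW): (-3, -5), (-1, -10), (7, -2), (9, 8), (0, 10), (-3, -3)
Count = 6

6


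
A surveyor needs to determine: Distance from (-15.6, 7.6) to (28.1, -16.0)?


dx=43.7, dy=-23.6
d^2 = 43.7^2 + (-23.6)^2 = 2466.65
d = sqrt(2466.65) = 49.6654

49.6654


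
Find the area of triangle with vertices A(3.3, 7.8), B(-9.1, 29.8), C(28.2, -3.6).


Area = |x_A(y_B-y_C) + x_B(y_C-y_A) + x_C(y_A-y_B)|/2
= |110.22 + 103.74 + (-620.4)|/2
= 406.44/2 = 203.22

203.22


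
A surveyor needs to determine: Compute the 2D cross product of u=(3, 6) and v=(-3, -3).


u x v = u_x*v_y - u_y*v_x = 3*(-3) - 6*(-3)
= (-9) - (-18) = 9

9


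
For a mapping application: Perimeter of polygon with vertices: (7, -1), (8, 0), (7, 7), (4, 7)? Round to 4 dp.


Sides: (7, -1)->(8, 0): sqrt(2) = 1.414214, (8, 0)->(7, 7): sqrt(50) = 7.071068, (7, 7)->(4, 7): sqrt(9) = 3, (4, 7)->(7, -1): sqrt(73) = 8.544004
Sum = 20.029286
Perimeter = 20.0293

20.0293


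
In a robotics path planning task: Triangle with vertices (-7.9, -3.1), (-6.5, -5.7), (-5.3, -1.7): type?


Side lengths squared: AB^2=8.72, BC^2=17.44, CA^2=8.72
Sorted: [8.72, 8.72, 17.44]
By sides: Isosceles, By angles: Right

Isosceles, Right


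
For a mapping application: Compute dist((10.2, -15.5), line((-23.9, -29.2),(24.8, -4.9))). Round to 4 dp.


|cross product| = 161.44
|line direction| = sqrt(2962.18) = 54.4259
Distance = 161.44/sqrt(2962.18) = 2.9662

2.9662


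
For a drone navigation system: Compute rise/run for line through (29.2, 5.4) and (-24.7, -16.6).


slope = (y2-y1)/(x2-x1) = ((-16.6)-5.4)/((-24.7)-29.2) = (-22)/(-53.9) = 0.4082

0.4082


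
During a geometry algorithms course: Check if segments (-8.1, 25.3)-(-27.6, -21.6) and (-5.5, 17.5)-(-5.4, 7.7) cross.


Cross products: d1=-24.7, d2=-220.49, d3=274.04, d4=469.83
d1*d2 < 0 and d3*d4 < 0? no

No, they don't intersect


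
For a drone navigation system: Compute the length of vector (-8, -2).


|u| = sqrt((-8)^2 + (-2)^2) = sqrt(68) = 8.2462

8.2462


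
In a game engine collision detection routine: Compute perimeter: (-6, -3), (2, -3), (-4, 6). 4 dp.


Sides: (-6, -3)->(2, -3): sqrt(64) = 8, (2, -3)->(-4, 6): sqrt(117) = 10.816654, (-4, 6)->(-6, -3): sqrt(85) = 9.219544
Sum = 28.036198
Perimeter = 28.0362

28.0362


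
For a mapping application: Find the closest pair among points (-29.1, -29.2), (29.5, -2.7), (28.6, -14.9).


d(P0,P1) = 64.3134, d(P0,P2) = 59.4456, d(P1,P2) = 12.2332
Closest: P1 and P2

Closest pair: (29.5, -2.7) and (28.6, -14.9), distance = 12.2332


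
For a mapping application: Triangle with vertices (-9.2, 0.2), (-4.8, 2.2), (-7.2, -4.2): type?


Side lengths squared: AB^2=23.36, BC^2=46.72, CA^2=23.36
Sorted: [23.36, 23.36, 46.72]
By sides: Isosceles, By angles: Right

Isosceles, Right


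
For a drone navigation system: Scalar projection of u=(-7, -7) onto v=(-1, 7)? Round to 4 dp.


u.v = -42, |v| = sqrt(50) = 7.0711
Scalar projection = u.v / |v| = -42 / sqrt(50) = -5.9397

-5.9397


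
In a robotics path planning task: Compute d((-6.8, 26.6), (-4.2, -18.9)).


dx=2.6, dy=-45.5
d^2 = 2.6^2 + (-45.5)^2 = 2077.01
d = sqrt(2077.01) = 45.5742

45.5742


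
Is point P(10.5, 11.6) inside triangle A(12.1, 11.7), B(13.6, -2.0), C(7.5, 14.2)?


Cross products: AB x AP = -22.07, BC x BP = -32.74, CA x CP = -4.46
All same sign? yes

Yes, inside


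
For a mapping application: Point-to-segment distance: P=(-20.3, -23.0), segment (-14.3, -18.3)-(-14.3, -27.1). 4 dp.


Project P onto AB: t = 0.5341 (clamped to [0,1])
Closest point on segment: (-14.3, -23)
Distance: 6

6


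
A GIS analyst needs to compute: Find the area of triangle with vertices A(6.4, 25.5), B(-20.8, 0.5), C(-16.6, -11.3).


Area = |x_A(y_B-y_C) + x_B(y_C-y_A) + x_C(y_A-y_B)|/2
= |75.52 + 765.44 + (-415)|/2
= 425.96/2 = 212.98

212.98


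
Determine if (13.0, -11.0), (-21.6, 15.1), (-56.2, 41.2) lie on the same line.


Cross product: ((-21.6)-13)*(41.2-(-11)) - (15.1-(-11))*((-56.2)-13)
= 0

Yes, collinear


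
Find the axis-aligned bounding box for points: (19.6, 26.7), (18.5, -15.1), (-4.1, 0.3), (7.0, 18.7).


x range: [-4.1, 19.6]
y range: [-15.1, 26.7]
Bounding box: (-4.1,-15.1) to (19.6,26.7)

(-4.1,-15.1) to (19.6,26.7)


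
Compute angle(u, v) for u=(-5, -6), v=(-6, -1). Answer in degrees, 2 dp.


u.v = 36, |u| = sqrt(61) = 7.8102, |v| = sqrt(37) = 6.0828
cos(theta) = u.v/(|u||v|) = 36/sqrt(2257) = 0.757769
theta = acos(0.757769) = 40.73 degrees

40.73 degrees


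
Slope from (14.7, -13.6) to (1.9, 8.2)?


slope = (y2-y1)/(x2-x1) = (8.2-(-13.6))/(1.9-14.7) = 21.8/(-12.8) = -1.7031

-1.7031


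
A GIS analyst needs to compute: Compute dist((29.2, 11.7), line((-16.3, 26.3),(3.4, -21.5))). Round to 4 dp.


|cross product| = 1887.28
|line direction| = sqrt(2672.93) = 51.7004
Distance = 1887.28/sqrt(2672.93) = 36.5042

36.5042


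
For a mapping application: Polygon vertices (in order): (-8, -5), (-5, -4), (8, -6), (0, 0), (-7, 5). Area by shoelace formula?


Shoelace sum: ((-8)*(-4) - (-5)*(-5)) + ((-5)*(-6) - 8*(-4)) + (8*0 - 0*(-6)) + (0*5 - (-7)*0) + ((-7)*(-5) - (-8)*5)
= 144
Area = |144|/2 = 72

72


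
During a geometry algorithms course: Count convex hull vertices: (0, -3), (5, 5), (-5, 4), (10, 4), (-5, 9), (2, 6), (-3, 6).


Convex hull vertices (CCW): (-5, 4), (0, -3), (10, 4), (-5, 9)
Count = 4

4


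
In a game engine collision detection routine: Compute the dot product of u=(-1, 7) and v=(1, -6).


u . v = u_x*v_x + u_y*v_y = (-1)*1 + 7*(-6)
= (-1) + (-42) = -43

-43


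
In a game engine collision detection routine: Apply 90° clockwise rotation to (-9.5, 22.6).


90° CW: (x,y) -> (y, -x)
(-9.5,22.6) -> (22.6, 9.5)

(22.6, 9.5)


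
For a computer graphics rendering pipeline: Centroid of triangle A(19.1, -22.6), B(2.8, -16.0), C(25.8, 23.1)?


Centroid = ((x_A+x_B+x_C)/3, (y_A+y_B+y_C)/3)
= ((19.1+2.8+25.8)/3, ((-22.6)+(-16)+23.1)/3)
= (15.9, -5.1667)

(15.9, -5.1667)


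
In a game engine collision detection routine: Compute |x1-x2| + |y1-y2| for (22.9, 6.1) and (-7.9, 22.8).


|22.9-(-7.9)| + |6.1-22.8| = 30.8 + 16.7 = 47.5

47.5


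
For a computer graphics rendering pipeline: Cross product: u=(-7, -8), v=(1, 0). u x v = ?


u x v = u_x*v_y - u_y*v_x = (-7)*0 - (-8)*1
= 0 - (-8) = 8

8


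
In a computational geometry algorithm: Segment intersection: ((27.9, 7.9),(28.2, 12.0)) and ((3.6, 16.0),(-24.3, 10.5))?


Cross products: d1=359.64, d2=246.9, d3=102.06, d4=214.8
d1*d2 < 0 and d3*d4 < 0? no

No, they don't intersect


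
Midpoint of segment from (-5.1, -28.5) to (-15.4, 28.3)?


M = (((-5.1)+(-15.4))/2, ((-28.5)+28.3)/2)
= (-10.25, -0.1)

(-10.25, -0.1)


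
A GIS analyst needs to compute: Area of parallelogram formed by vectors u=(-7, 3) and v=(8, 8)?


|u x v| = |(-7)*8 - 3*8|
= |(-56) - 24| = 80

80


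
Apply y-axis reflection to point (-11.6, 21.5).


Reflection over y-axis: (x,y) -> (-x,y)
(-11.6, 21.5) -> (11.6, 21.5)

(11.6, 21.5)


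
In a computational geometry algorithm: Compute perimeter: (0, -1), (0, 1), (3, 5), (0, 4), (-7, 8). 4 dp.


Sides: (0, -1)->(0, 1): sqrt(4) = 2, (0, 1)->(3, 5): sqrt(25) = 5, (3, 5)->(0, 4): sqrt(10) = 3.162278, (0, 4)->(-7, 8): sqrt(65) = 8.062258, (-7, 8)->(0, -1): sqrt(130) = 11.401754
Sum = 29.62629
Perimeter = 29.6263

29.6263


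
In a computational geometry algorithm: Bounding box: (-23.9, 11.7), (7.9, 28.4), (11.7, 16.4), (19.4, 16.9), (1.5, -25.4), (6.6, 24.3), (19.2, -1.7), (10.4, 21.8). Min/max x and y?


x range: [-23.9, 19.4]
y range: [-25.4, 28.4]
Bounding box: (-23.9,-25.4) to (19.4,28.4)

(-23.9,-25.4) to (19.4,28.4)


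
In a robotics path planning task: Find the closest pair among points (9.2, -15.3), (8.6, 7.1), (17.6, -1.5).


d(P0,P1) = 22.408, d(P0,P2) = 16.1555, d(P1,P2) = 12.4483
Closest: P1 and P2

Closest pair: (8.6, 7.1) and (17.6, -1.5), distance = 12.4483


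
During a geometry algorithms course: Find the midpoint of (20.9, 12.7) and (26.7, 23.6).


M = ((20.9+26.7)/2, (12.7+23.6)/2)
= (23.8, 18.15)

(23.8, 18.15)


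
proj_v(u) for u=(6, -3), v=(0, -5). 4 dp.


u.v = 15, |v| = sqrt(25) = 5
Scalar projection = u.v / |v| = 15 / sqrt(25) = 3

3


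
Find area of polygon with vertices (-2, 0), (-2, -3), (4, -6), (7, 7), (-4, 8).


Shoelace sum: ((-2)*(-3) - (-2)*0) + ((-2)*(-6) - 4*(-3)) + (4*7 - 7*(-6)) + (7*8 - (-4)*7) + ((-4)*0 - (-2)*8)
= 200
Area = |200|/2 = 100

100


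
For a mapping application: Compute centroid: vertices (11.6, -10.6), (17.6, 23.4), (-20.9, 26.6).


Centroid = ((x_A+x_B+x_C)/3, (y_A+y_B+y_C)/3)
= ((11.6+17.6+(-20.9))/3, ((-10.6)+23.4+26.6)/3)
= (2.7667, 13.1333)

(2.7667, 13.1333)


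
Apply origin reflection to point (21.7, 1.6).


Reflection over origin: (x,y) -> (-x,-y)
(21.7, 1.6) -> (-21.7, -1.6)

(-21.7, -1.6)


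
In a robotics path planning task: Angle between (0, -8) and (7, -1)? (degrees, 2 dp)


u.v = 8, |u| = sqrt(64) = 8, |v| = sqrt(50) = 7.0711
cos(theta) = u.v/(|u||v|) = 8/sqrt(3200) = 0.141421
theta = acos(0.141421) = 81.87 degrees

81.87 degrees


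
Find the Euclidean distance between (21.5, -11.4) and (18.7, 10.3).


dx=-2.8, dy=21.7
d^2 = (-2.8)^2 + 21.7^2 = 478.73
d = sqrt(478.73) = 21.8799

21.8799


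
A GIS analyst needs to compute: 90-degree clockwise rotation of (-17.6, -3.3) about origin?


90° CW: (x,y) -> (y, -x)
(-17.6,-3.3) -> (-3.3, 17.6)

(-3.3, 17.6)


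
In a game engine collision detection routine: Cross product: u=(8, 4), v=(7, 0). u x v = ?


u x v = u_x*v_y - u_y*v_x = 8*0 - 4*7
= 0 - 28 = -28

-28


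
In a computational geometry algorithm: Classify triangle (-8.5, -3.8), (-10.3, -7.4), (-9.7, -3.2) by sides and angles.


Side lengths squared: AB^2=16.2, BC^2=18, CA^2=1.8
Sorted: [1.8, 16.2, 18]
By sides: Scalene, By angles: Right

Scalene, Right


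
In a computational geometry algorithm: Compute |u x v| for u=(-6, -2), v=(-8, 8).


|u x v| = |(-6)*8 - (-2)*(-8)|
= |(-48) - 16| = 64

64


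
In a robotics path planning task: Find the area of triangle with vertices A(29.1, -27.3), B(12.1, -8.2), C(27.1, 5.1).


Area = |x_A(y_B-y_C) + x_B(y_C-y_A) + x_C(y_A-y_B)|/2
= |(-387.03) + 392.04 + (-517.61)|/2
= 512.6/2 = 256.3

256.3


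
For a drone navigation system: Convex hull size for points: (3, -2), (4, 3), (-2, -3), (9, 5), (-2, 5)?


Convex hull vertices (CCW): (-2, -3), (3, -2), (9, 5), (-2, 5)
Count = 4

4


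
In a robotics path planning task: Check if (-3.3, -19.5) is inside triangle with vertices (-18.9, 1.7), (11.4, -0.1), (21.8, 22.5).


Cross products: AB x AP = -614.28, BC x BP = 130.46, CA x CP = 1187.32
All same sign? no

No, outside


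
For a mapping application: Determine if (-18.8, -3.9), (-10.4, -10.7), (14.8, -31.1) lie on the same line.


Cross product: ((-10.4)-(-18.8))*((-31.1)-(-3.9)) - ((-10.7)-(-3.9))*(14.8-(-18.8))
= 0

Yes, collinear


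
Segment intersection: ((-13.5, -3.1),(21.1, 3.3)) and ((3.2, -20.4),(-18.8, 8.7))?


Cross products: d1=105.37, d2=-1042.29, d3=-705.46, d4=442.2
d1*d2 < 0 and d3*d4 < 0? yes

Yes, they intersect


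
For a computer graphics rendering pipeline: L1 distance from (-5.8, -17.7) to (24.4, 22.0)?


|(-5.8)-24.4| + |(-17.7)-22| = 30.2 + 39.7 = 69.9

69.9


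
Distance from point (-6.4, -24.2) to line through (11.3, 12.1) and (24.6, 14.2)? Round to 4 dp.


|cross product| = 445.62
|line direction| = sqrt(181.3) = 13.4648
Distance = 445.62/sqrt(181.3) = 33.0953

33.0953


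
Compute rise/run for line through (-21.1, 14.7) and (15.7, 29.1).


slope = (y2-y1)/(x2-x1) = (29.1-14.7)/(15.7-(-21.1)) = 14.4/36.8 = 0.3913

0.3913


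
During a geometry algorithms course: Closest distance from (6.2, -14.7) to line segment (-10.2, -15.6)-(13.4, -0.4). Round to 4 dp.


Project P onto AB: t = 0.5085 (clamped to [0,1])
Closest point on segment: (1.8013, -7.8704)
Distance: 8.1236

8.1236


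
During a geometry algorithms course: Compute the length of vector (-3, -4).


|u| = sqrt((-3)^2 + (-4)^2) = sqrt(25) = 5

5


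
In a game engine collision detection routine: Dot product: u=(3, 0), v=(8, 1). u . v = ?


u . v = u_x*v_x + u_y*v_y = 3*8 + 0*1
= 24 + 0 = 24

24


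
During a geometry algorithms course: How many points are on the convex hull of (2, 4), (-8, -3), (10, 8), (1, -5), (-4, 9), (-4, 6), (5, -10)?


Convex hull vertices (CCW): (-8, -3), (5, -10), (10, 8), (-4, 9)
Count = 4

4


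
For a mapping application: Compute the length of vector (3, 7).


|u| = sqrt(3^2 + 7^2) = sqrt(58) = 7.6158

7.6158


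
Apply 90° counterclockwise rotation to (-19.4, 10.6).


90° CCW: (x,y) -> (-y, x)
(-19.4,10.6) -> (-10.6, -19.4)

(-10.6, -19.4)


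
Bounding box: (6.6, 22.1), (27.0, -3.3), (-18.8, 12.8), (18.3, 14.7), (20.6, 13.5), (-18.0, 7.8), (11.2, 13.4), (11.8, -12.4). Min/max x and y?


x range: [-18.8, 27]
y range: [-12.4, 22.1]
Bounding box: (-18.8,-12.4) to (27,22.1)

(-18.8,-12.4) to (27,22.1)


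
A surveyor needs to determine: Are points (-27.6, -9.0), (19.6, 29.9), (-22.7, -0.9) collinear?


Cross product: (19.6-(-27.6))*((-0.9)-(-9)) - (29.9-(-9))*((-22.7)-(-27.6))
= 191.71

No, not collinear


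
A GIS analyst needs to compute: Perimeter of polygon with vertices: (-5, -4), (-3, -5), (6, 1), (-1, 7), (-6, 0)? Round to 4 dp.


Sides: (-5, -4)->(-3, -5): sqrt(5) = 2.236068, (-3, -5)->(6, 1): sqrt(117) = 10.816654, (6, 1)->(-1, 7): sqrt(85) = 9.219544, (-1, 7)->(-6, 0): sqrt(74) = 8.602325, (-6, 0)->(-5, -4): sqrt(17) = 4.123106
Sum = 34.997697
Perimeter = 34.9977

34.9977


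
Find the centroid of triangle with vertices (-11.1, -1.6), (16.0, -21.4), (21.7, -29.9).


Centroid = ((x_A+x_B+x_C)/3, (y_A+y_B+y_C)/3)
= (((-11.1)+16+21.7)/3, ((-1.6)+(-21.4)+(-29.9))/3)
= (8.8667, -17.6333)

(8.8667, -17.6333)


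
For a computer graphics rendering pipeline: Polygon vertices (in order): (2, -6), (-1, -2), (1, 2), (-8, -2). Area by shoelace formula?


Shoelace sum: (2*(-2) - (-1)*(-6)) + ((-1)*2 - 1*(-2)) + (1*(-2) - (-8)*2) + ((-8)*(-6) - 2*(-2))
= 56
Area = |56|/2 = 28

28


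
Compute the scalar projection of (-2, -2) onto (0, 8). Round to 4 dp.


u.v = -16, |v| = sqrt(64) = 8
Scalar projection = u.v / |v| = -16 / sqrt(64) = -2

-2


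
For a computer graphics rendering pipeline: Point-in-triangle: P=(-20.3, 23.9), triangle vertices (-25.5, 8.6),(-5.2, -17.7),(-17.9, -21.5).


Cross products: AB x AP = 447.35, BC x BP = -585.7, CA x CP = -272.8
All same sign? no

No, outside


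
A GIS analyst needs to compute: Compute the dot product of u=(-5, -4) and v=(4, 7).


u . v = u_x*v_x + u_y*v_y = (-5)*4 + (-4)*7
= (-20) + (-28) = -48

-48


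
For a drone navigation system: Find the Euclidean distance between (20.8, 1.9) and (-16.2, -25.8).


dx=-37, dy=-27.7
d^2 = (-37)^2 + (-27.7)^2 = 2136.29
d = sqrt(2136.29) = 46.22

46.22


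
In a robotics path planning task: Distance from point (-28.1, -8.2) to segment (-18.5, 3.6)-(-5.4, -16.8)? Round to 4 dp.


Project P onto AB: t = 0.1956 (clamped to [0,1])
Closest point on segment: (-15.9378, -0.39)
Distance: 14.4539

14.4539


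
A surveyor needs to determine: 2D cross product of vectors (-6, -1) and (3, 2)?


u x v = u_x*v_y - u_y*v_x = (-6)*2 - (-1)*3
= (-12) - (-3) = -9

-9


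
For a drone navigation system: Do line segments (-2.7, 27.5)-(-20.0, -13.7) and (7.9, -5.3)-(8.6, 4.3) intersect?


Cross products: d1=124.72, d2=261.96, d3=1004.16, d4=866.92
d1*d2 < 0 and d3*d4 < 0? no

No, they don't intersect


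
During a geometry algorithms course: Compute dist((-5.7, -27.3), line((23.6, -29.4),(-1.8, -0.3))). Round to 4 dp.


|cross product| = 799.29
|line direction| = sqrt(1491.97) = 38.626
Distance = 799.29/sqrt(1491.97) = 20.693

20.693


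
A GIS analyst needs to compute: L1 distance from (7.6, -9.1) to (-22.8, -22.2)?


|7.6-(-22.8)| + |(-9.1)-(-22.2)| = 30.4 + 13.1 = 43.5

43.5


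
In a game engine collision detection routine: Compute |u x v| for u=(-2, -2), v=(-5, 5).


|u x v| = |(-2)*5 - (-2)*(-5)|
= |(-10) - 10| = 20

20


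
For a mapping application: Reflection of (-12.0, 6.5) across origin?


Reflection over origin: (x,y) -> (-x,-y)
(-12, 6.5) -> (12, -6.5)

(12, -6.5)


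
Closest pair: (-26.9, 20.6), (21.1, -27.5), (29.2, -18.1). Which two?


d(P0,P1) = 67.953, d(P0,P2) = 68.1535, d(P1,P2) = 12.4085
Closest: P1 and P2

Closest pair: (21.1, -27.5) and (29.2, -18.1), distance = 12.4085


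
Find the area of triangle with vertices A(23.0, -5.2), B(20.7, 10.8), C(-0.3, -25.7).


Area = |x_A(y_B-y_C) + x_B(y_C-y_A) + x_C(y_A-y_B)|/2
= |839.5 + (-424.35) + 4.8|/2
= 419.95/2 = 209.975

209.975


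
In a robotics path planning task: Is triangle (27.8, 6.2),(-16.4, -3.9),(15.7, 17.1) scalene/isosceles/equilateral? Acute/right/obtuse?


Side lengths squared: AB^2=2055.65, BC^2=1471.41, CA^2=265.22
Sorted: [265.22, 1471.41, 2055.65]
By sides: Scalene, By angles: Obtuse

Scalene, Obtuse


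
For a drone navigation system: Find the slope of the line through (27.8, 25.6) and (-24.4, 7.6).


slope = (y2-y1)/(x2-x1) = (7.6-25.6)/((-24.4)-27.8) = (-18)/(-52.2) = 0.3448

0.3448


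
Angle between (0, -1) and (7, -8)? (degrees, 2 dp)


u.v = 8, |u| = sqrt(1) = 1, |v| = sqrt(113) = 10.6301
cos(theta) = u.v/(|u||v|) = 8/sqrt(113) = 0.752577
theta = acos(0.752577) = 41.19 degrees

41.19 degrees


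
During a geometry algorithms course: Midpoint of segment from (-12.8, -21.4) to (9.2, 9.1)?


M = (((-12.8)+9.2)/2, ((-21.4)+9.1)/2)
= (-1.8, -6.15)

(-1.8, -6.15)


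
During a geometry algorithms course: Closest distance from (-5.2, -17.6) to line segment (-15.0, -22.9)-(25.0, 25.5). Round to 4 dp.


Project P onto AB: t = 0.1645 (clamped to [0,1])
Closest point on segment: (-8.4203, -14.9386)
Distance: 4.1777

4.1777


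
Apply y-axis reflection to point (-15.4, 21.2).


Reflection over y-axis: (x,y) -> (-x,y)
(-15.4, 21.2) -> (15.4, 21.2)

(15.4, 21.2)


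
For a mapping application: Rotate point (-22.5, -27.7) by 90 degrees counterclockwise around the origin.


90° CCW: (x,y) -> (-y, x)
(-22.5,-27.7) -> (27.7, -22.5)

(27.7, -22.5)


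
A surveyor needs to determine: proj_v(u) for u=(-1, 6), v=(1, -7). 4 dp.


u.v = -43, |v| = sqrt(50) = 7.0711
Scalar projection = u.v / |v| = -43 / sqrt(50) = -6.0811

-6.0811


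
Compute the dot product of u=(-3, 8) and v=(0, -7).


u . v = u_x*v_x + u_y*v_y = (-3)*0 + 8*(-7)
= 0 + (-56) = -56

-56


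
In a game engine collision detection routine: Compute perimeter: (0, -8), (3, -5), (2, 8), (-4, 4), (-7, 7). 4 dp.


Sides: (0, -8)->(3, -5): sqrt(18) = 4.242641, (3, -5)->(2, 8): sqrt(170) = 13.038405, (2, 8)->(-4, 4): sqrt(52) = 7.211103, (-4, 4)->(-7, 7): sqrt(18) = 4.242641, (-7, 7)->(0, -8): sqrt(274) = 16.552945
Sum = 45.287735
Perimeter = 45.2877

45.2877


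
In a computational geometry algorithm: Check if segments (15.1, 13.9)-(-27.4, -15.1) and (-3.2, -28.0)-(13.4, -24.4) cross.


Cross products: d1=629.66, d2=301.26, d3=1250.05, d4=1578.45
d1*d2 < 0 and d3*d4 < 0? no

No, they don't intersect


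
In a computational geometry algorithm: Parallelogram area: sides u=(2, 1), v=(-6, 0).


|u x v| = |2*0 - 1*(-6)|
= |0 - (-6)| = 6

6


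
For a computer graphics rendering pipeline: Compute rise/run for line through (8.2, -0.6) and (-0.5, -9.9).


slope = (y2-y1)/(x2-x1) = ((-9.9)-(-0.6))/((-0.5)-8.2) = (-9.3)/(-8.7) = 1.069

1.069


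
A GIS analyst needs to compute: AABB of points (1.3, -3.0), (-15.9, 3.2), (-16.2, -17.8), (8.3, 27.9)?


x range: [-16.2, 8.3]
y range: [-17.8, 27.9]
Bounding box: (-16.2,-17.8) to (8.3,27.9)

(-16.2,-17.8) to (8.3,27.9)


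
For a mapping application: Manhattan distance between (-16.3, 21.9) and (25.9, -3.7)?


|(-16.3)-25.9| + |21.9-(-3.7)| = 42.2 + 25.6 = 67.8

67.8


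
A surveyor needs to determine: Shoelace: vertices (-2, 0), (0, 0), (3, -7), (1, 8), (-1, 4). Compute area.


Shoelace sum: ((-2)*0 - 0*0) + (0*(-7) - 3*0) + (3*8 - 1*(-7)) + (1*4 - (-1)*8) + ((-1)*0 - (-2)*4)
= 51
Area = |51|/2 = 25.5

25.5


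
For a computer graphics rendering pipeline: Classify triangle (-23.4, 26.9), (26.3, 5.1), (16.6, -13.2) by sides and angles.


Side lengths squared: AB^2=2945.33, BC^2=428.98, CA^2=3208.01
Sorted: [428.98, 2945.33, 3208.01]
By sides: Scalene, By angles: Acute

Scalene, Acute


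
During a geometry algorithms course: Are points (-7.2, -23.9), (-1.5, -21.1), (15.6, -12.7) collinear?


Cross product: ((-1.5)-(-7.2))*((-12.7)-(-23.9)) - ((-21.1)-(-23.9))*(15.6-(-7.2))
= 0

Yes, collinear


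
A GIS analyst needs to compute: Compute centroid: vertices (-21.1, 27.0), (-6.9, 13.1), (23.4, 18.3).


Centroid = ((x_A+x_B+x_C)/3, (y_A+y_B+y_C)/3)
= (((-21.1)+(-6.9)+23.4)/3, (27+13.1+18.3)/3)
= (-1.5333, 19.4667)

(-1.5333, 19.4667)


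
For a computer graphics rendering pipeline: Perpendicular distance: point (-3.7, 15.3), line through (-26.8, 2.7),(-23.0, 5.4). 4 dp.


|cross product| = 14.49
|line direction| = sqrt(21.73) = 4.6615
Distance = 14.49/sqrt(21.73) = 3.1084

3.1084


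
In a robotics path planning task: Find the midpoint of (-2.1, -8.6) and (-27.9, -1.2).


M = (((-2.1)+(-27.9))/2, ((-8.6)+(-1.2))/2)
= (-15, -4.9)

(-15, -4.9)


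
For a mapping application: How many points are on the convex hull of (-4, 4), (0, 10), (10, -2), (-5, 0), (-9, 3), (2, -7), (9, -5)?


Convex hull vertices (CCW): (-9, 3), (2, -7), (9, -5), (10, -2), (0, 10)
Count = 5

5


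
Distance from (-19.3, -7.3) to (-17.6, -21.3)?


dx=1.7, dy=-14
d^2 = 1.7^2 + (-14)^2 = 198.89
d = sqrt(198.89) = 14.1028

14.1028


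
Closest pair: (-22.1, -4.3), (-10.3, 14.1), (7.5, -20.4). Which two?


d(P0,P1) = 21.8586, d(P0,P2) = 33.6953, d(P1,P2) = 38.8213
Closest: P0 and P1

Closest pair: (-22.1, -4.3) and (-10.3, 14.1), distance = 21.8586


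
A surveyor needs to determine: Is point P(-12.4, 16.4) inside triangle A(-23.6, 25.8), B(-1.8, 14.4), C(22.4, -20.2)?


Cross products: AB x AP = -77.24, BC x BP = -318.36, CA x CP = -82.8
All same sign? yes

Yes, inside


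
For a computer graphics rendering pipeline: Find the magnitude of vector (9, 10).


|u| = sqrt(9^2 + 10^2) = sqrt(181) = 13.4536

13.4536


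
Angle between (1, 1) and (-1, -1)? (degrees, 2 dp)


u.v = -2, |u| = sqrt(2) = 1.4142, |v| = sqrt(2) = 1.4142
cos(theta) = u.v/(|u||v|) = -2/sqrt(4) = -1
theta = acos(-1) = 180 degrees

180 degrees


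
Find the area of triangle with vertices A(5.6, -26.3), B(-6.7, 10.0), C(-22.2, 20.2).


Area = |x_A(y_B-y_C) + x_B(y_C-y_A) + x_C(y_A-y_B)|/2
= |(-57.12) + (-311.55) + 805.86|/2
= 437.19/2 = 218.595

218.595


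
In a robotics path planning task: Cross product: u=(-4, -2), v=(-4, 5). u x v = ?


u x v = u_x*v_y - u_y*v_x = (-4)*5 - (-2)*(-4)
= (-20) - 8 = -28

-28


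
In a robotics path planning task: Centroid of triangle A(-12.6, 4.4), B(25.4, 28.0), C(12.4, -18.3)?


Centroid = ((x_A+x_B+x_C)/3, (y_A+y_B+y_C)/3)
= (((-12.6)+25.4+12.4)/3, (4.4+28+(-18.3))/3)
= (8.4, 4.7)

(8.4, 4.7)


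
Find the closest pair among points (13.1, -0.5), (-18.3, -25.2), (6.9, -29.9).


d(P0,P1) = 39.9506, d(P0,P2) = 30.0466, d(P1,P2) = 25.6345
Closest: P1 and P2

Closest pair: (-18.3, -25.2) and (6.9, -29.9), distance = 25.6345


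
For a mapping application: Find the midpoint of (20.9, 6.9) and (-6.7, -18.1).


M = ((20.9+(-6.7))/2, (6.9+(-18.1))/2)
= (7.1, -5.6)

(7.1, -5.6)


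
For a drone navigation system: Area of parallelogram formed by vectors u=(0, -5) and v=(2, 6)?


|u x v| = |0*6 - (-5)*2|
= |0 - (-10)| = 10

10


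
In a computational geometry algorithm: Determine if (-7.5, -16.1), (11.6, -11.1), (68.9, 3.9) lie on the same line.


Cross product: (11.6-(-7.5))*(3.9-(-16.1)) - ((-11.1)-(-16.1))*(68.9-(-7.5))
= 0

Yes, collinear


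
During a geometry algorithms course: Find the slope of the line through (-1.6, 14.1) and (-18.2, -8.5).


slope = (y2-y1)/(x2-x1) = ((-8.5)-14.1)/((-18.2)-(-1.6)) = (-22.6)/(-16.6) = 1.3614

1.3614


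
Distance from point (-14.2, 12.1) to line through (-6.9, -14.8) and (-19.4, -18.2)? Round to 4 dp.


|cross product| = 361.07
|line direction| = sqrt(167.81) = 12.9541
Distance = 361.07/sqrt(167.81) = 27.8729

27.8729


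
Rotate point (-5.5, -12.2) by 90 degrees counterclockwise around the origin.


90° CCW: (x,y) -> (-y, x)
(-5.5,-12.2) -> (12.2, -5.5)

(12.2, -5.5)


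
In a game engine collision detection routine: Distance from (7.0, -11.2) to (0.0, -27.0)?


dx=-7, dy=-15.8
d^2 = (-7)^2 + (-15.8)^2 = 298.64
d = sqrt(298.64) = 17.2812

17.2812


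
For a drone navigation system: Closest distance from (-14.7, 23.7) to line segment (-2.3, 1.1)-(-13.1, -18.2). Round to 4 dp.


Project P onto AB: t = 0 (clamped to [0,1])
Closest point on segment: (-2.3, 1.1)
Distance: 25.7783

25.7783


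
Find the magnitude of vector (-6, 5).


|u| = sqrt((-6)^2 + 5^2) = sqrt(61) = 7.8102

7.8102


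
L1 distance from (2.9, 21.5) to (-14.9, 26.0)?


|2.9-(-14.9)| + |21.5-26| = 17.8 + 4.5 = 22.3

22.3


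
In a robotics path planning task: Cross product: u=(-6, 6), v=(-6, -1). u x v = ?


u x v = u_x*v_y - u_y*v_x = (-6)*(-1) - 6*(-6)
= 6 - (-36) = 42

42


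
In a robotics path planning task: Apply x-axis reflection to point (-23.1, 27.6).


Reflection over x-axis: (x,y) -> (x,-y)
(-23.1, 27.6) -> (-23.1, -27.6)

(-23.1, -27.6)


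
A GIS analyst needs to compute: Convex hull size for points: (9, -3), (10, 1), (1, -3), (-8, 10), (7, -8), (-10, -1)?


Convex hull vertices (CCW): (-10, -1), (7, -8), (9, -3), (10, 1), (-8, 10)
Count = 5

5


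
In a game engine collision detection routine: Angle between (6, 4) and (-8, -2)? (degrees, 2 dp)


u.v = -56, |u| = sqrt(52) = 7.2111, |v| = sqrt(68) = 8.2462
cos(theta) = u.v/(|u||v|) = -56/sqrt(3536) = -0.941742
theta = acos(-0.941742) = 160.35 degrees

160.35 degrees


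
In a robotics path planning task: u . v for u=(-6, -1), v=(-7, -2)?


u . v = u_x*v_x + u_y*v_y = (-6)*(-7) + (-1)*(-2)
= 42 + 2 = 44

44


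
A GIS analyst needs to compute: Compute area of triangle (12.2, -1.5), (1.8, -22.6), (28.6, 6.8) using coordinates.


Area = |x_A(y_B-y_C) + x_B(y_C-y_A) + x_C(y_A-y_B)|/2
= |(-358.68) + 14.94 + 603.46|/2
= 259.72/2 = 129.86

129.86


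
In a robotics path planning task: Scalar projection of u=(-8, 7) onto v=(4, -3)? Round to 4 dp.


u.v = -53, |v| = sqrt(25) = 5
Scalar projection = u.v / |v| = -53 / sqrt(25) = -10.6

-10.6


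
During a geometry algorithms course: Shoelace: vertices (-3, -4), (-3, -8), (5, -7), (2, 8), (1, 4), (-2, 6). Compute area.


Shoelace sum: ((-3)*(-8) - (-3)*(-4)) + ((-3)*(-7) - 5*(-8)) + (5*8 - 2*(-7)) + (2*4 - 1*8) + (1*6 - (-2)*4) + ((-2)*(-4) - (-3)*6)
= 167
Area = |167|/2 = 83.5

83.5


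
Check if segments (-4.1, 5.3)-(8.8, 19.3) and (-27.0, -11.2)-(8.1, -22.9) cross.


Cross products: d1=847.08, d2=1489.41, d3=107.75, d4=-534.58
d1*d2 < 0 and d3*d4 < 0? no

No, they don't intersect


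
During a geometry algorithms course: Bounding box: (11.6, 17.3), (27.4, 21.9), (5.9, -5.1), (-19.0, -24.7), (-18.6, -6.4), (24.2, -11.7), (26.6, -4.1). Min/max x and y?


x range: [-19, 27.4]
y range: [-24.7, 21.9]
Bounding box: (-19,-24.7) to (27.4,21.9)

(-19,-24.7) to (27.4,21.9)


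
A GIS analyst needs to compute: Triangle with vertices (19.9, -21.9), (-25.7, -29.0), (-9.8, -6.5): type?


Side lengths squared: AB^2=2129.77, BC^2=759.06, CA^2=1119.25
Sorted: [759.06, 1119.25, 2129.77]
By sides: Scalene, By angles: Obtuse

Scalene, Obtuse


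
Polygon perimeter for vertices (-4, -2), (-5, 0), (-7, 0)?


Sides: (-4, -2)->(-5, 0): sqrt(5) = 2.236068, (-5, 0)->(-7, 0): sqrt(4) = 2, (-7, 0)->(-4, -2): sqrt(13) = 3.605551
Sum = 7.841619
Perimeter = 7.8416

7.8416


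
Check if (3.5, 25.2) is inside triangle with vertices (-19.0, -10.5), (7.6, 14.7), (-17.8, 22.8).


Cross products: AB x AP = 382.62, BC x BP = -233.49, CA x CP = 706.41
All same sign? no

No, outside


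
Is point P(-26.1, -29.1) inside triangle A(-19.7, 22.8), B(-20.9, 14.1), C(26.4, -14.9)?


Cross products: AB x AP = 6.6, BC x BP = -2194.16, CA x CP = 2633.87
All same sign? no

No, outside


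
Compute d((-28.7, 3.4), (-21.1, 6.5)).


dx=7.6, dy=3.1
d^2 = 7.6^2 + 3.1^2 = 67.37
d = sqrt(67.37) = 8.2079

8.2079


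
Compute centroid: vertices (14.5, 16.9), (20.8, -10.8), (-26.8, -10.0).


Centroid = ((x_A+x_B+x_C)/3, (y_A+y_B+y_C)/3)
= ((14.5+20.8+(-26.8))/3, (16.9+(-10.8)+(-10))/3)
= (2.8333, -1.3)

(2.8333, -1.3)


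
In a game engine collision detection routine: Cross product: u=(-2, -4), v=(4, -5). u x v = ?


u x v = u_x*v_y - u_y*v_x = (-2)*(-5) - (-4)*4
= 10 - (-16) = 26

26


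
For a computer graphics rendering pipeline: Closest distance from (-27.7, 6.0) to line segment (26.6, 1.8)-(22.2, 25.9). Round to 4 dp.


Project P onto AB: t = 0.5667 (clamped to [0,1])
Closest point on segment: (24.1063, 15.4584)
Distance: 52.6627

52.6627


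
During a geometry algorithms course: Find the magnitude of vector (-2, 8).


|u| = sqrt((-2)^2 + 8^2) = sqrt(68) = 8.2462

8.2462


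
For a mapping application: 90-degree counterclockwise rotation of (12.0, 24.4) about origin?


90° CCW: (x,y) -> (-y, x)
(12,24.4) -> (-24.4, 12)

(-24.4, 12)


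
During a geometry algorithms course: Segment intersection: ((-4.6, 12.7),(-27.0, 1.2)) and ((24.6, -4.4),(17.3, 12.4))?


Cross products: d1=365.73, d2=826, d3=718.84, d4=258.57
d1*d2 < 0 and d3*d4 < 0? no

No, they don't intersect


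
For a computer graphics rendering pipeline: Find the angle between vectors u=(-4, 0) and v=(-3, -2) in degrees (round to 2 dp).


u.v = 12, |u| = sqrt(16) = 4, |v| = sqrt(13) = 3.6056
cos(theta) = u.v/(|u||v|) = 12/sqrt(208) = 0.83205
theta = acos(0.83205) = 33.69 degrees

33.69 degrees


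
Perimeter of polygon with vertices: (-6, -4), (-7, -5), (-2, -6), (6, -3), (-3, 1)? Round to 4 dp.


Sides: (-6, -4)->(-7, -5): sqrt(2) = 1.414214, (-7, -5)->(-2, -6): sqrt(26) = 5.09902, (-2, -6)->(6, -3): sqrt(73) = 8.544004, (6, -3)->(-3, 1): sqrt(97) = 9.848858, (-3, 1)->(-6, -4): sqrt(34) = 5.830952
Sum = 30.737048
Perimeter = 30.737

30.737


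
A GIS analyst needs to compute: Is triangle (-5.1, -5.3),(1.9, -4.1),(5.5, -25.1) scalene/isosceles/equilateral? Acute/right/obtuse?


Side lengths squared: AB^2=50.44, BC^2=453.96, CA^2=504.4
Sorted: [50.44, 453.96, 504.4]
By sides: Scalene, By angles: Right

Scalene, Right


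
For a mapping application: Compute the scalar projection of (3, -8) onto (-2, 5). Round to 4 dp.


u.v = -46, |v| = sqrt(29) = 5.3852
Scalar projection = u.v / |v| = -46 / sqrt(29) = -8.542

-8.542


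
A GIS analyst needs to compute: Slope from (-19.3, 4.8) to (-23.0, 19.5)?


slope = (y2-y1)/(x2-x1) = (19.5-4.8)/((-23)-(-19.3)) = 14.7/(-3.7) = -3.973

-3.973


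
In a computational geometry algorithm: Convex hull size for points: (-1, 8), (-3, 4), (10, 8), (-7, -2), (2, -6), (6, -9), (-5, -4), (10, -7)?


Convex hull vertices (CCW): (-7, -2), (-5, -4), (6, -9), (10, -7), (10, 8), (-1, 8)
Count = 6

6


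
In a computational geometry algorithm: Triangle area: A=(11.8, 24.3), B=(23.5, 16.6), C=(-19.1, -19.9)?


Area = |x_A(y_B-y_C) + x_B(y_C-y_A) + x_C(y_A-y_B)|/2
= |430.7 + (-1038.7) + (-147.07)|/2
= 755.07/2 = 377.535

377.535


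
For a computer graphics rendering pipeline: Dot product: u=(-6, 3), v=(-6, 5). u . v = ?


u . v = u_x*v_x + u_y*v_y = (-6)*(-6) + 3*5
= 36 + 15 = 51

51


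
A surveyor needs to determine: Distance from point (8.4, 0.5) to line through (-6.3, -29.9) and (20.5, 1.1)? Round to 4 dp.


|cross product| = 359.02
|line direction| = sqrt(1679.24) = 40.9785
Distance = 359.02/sqrt(1679.24) = 8.7612

8.7612


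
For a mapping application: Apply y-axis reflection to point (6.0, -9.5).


Reflection over y-axis: (x,y) -> (-x,y)
(6, -9.5) -> (-6, -9.5)

(-6, -9.5)


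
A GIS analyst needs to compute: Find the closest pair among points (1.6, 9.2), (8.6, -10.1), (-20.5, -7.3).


d(P0,P1) = 20.5302, d(P0,P2) = 27.5801, d(P1,P2) = 29.2344
Closest: P0 and P1

Closest pair: (1.6, 9.2) and (8.6, -10.1), distance = 20.5302


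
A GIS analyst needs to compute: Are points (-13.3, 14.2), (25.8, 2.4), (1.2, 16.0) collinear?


Cross product: (25.8-(-13.3))*(16-14.2) - (2.4-14.2)*(1.2-(-13.3))
= 241.48

No, not collinear


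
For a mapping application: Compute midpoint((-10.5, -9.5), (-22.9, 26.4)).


M = (((-10.5)+(-22.9))/2, ((-9.5)+26.4)/2)
= (-16.7, 8.45)

(-16.7, 8.45)


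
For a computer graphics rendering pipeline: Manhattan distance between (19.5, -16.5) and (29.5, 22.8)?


|19.5-29.5| + |(-16.5)-22.8| = 10 + 39.3 = 49.3

49.3


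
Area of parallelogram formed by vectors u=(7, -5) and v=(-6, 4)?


|u x v| = |7*4 - (-5)*(-6)|
= |28 - 30| = 2

2


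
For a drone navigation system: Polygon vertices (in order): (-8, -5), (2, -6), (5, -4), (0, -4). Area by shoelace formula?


Shoelace sum: ((-8)*(-6) - 2*(-5)) + (2*(-4) - 5*(-6)) + (5*(-4) - 0*(-4)) + (0*(-5) - (-8)*(-4))
= 28
Area = |28|/2 = 14

14


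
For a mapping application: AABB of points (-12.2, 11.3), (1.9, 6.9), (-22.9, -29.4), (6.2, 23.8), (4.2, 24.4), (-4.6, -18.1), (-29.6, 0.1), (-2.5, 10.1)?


x range: [-29.6, 6.2]
y range: [-29.4, 24.4]
Bounding box: (-29.6,-29.4) to (6.2,24.4)

(-29.6,-29.4) to (6.2,24.4)


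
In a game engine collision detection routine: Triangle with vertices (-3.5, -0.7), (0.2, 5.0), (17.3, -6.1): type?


Side lengths squared: AB^2=46.18, BC^2=415.62, CA^2=461.8
Sorted: [46.18, 415.62, 461.8]
By sides: Scalene, By angles: Right

Scalene, Right


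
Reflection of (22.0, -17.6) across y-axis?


Reflection over y-axis: (x,y) -> (-x,y)
(22, -17.6) -> (-22, -17.6)

(-22, -17.6)


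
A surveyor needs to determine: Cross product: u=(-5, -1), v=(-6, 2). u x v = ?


u x v = u_x*v_y - u_y*v_x = (-5)*2 - (-1)*(-6)
= (-10) - 6 = -16

-16


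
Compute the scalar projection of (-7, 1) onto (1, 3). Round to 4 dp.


u.v = -4, |v| = sqrt(10) = 3.1623
Scalar projection = u.v / |v| = -4 / sqrt(10) = -1.2649

-1.2649
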